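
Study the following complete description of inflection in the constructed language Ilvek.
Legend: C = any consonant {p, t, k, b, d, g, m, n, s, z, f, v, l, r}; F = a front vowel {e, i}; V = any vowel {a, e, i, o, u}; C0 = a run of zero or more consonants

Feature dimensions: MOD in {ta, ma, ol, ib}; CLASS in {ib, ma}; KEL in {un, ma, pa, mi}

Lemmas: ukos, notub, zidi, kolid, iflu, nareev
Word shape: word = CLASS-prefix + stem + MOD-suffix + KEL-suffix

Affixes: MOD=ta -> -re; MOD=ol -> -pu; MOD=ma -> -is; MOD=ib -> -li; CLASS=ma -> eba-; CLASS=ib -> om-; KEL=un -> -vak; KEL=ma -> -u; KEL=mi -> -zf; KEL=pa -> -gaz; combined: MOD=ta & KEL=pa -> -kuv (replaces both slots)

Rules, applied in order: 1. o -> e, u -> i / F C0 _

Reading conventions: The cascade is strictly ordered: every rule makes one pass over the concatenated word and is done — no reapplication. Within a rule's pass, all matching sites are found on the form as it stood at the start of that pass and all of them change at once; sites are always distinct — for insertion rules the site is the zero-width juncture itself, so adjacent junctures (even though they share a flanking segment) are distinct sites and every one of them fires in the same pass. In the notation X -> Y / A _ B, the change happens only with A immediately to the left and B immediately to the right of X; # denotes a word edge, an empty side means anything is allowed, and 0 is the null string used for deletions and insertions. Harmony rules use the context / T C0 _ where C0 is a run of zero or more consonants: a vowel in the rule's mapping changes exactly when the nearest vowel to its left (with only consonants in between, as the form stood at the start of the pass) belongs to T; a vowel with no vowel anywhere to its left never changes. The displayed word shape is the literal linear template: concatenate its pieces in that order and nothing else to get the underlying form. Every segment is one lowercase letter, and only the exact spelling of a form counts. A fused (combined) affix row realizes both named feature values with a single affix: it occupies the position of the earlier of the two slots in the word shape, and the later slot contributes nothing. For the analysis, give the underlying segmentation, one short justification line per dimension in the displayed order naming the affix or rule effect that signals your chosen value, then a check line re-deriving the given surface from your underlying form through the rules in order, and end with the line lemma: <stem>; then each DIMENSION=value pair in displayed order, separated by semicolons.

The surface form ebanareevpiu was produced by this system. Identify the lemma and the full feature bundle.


underlying: eba-nareev-pu-u
MOD=ol - signalled by the affix -pu
CLASS=ma - signalled by the affix eba-
KEL=ma - signalled by the affix -u
check: ebanareevpuu -> ebanareevpiu
lemma: nareev; MOD=ol; CLASS=ma; KEL=ma


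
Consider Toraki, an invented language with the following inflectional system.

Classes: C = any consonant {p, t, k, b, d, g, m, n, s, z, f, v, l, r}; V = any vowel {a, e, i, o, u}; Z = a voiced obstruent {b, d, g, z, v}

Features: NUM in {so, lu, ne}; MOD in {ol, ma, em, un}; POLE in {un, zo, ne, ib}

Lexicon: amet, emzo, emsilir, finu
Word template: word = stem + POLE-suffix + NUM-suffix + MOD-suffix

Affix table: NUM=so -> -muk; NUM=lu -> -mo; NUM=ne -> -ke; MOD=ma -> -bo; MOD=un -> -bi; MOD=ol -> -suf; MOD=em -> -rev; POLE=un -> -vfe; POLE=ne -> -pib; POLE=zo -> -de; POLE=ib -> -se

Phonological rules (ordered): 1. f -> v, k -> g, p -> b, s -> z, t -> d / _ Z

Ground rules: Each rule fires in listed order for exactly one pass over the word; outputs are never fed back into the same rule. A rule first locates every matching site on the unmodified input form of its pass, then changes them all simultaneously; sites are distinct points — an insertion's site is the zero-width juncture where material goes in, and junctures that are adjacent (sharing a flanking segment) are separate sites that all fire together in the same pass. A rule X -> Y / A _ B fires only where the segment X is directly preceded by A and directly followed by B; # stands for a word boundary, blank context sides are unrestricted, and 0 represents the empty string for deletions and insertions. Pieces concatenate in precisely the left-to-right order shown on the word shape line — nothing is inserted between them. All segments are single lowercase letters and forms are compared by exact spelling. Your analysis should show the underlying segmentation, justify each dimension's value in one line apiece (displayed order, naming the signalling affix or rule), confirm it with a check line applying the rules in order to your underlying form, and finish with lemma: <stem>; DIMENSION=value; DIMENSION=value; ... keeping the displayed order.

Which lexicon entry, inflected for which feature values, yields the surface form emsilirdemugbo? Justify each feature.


underlying: emsilir-de-muk-bo
NUM=so - signalled by the affix -muk
MOD=ma - signalled by the affix -bo
POLE=zo - signalled by the affix -de
check: emsilirdemukbo -> emsilirdemugbo
lemma: emsilir; NUM=so; MOD=ma; POLE=zo


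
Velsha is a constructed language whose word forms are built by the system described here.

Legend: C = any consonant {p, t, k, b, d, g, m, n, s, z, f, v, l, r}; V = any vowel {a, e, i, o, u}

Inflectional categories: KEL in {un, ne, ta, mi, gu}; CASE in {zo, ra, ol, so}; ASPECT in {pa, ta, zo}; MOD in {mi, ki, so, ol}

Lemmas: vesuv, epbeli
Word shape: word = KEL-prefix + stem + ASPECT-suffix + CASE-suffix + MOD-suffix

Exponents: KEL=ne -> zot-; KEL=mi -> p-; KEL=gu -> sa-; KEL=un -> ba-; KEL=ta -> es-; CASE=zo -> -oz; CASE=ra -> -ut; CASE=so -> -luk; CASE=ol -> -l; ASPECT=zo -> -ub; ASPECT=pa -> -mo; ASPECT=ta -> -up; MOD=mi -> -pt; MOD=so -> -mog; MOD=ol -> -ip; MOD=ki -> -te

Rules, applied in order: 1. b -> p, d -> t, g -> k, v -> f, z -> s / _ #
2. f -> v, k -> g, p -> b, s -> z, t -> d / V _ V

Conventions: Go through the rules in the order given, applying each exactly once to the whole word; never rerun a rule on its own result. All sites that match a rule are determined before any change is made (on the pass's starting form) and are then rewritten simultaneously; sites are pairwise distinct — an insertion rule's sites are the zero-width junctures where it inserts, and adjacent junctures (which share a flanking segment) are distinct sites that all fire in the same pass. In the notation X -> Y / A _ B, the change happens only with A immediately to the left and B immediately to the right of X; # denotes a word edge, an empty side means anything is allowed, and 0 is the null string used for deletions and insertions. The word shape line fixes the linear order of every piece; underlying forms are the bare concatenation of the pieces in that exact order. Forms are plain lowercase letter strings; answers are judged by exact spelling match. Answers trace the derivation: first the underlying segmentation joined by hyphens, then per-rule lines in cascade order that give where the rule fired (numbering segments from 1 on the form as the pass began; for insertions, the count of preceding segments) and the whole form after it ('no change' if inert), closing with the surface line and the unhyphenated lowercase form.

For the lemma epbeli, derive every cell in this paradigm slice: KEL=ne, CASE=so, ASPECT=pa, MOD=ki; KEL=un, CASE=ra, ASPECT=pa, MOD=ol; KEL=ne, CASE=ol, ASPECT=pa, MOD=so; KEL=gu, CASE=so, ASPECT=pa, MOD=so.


cell KEL=ne, CASE=so, ASPECT=pa, MOD=ki:
underlying: zot-epbeli-mo-luk-te
1. b -> p, d -> t, g -> k, v -> f, z -> s / _ #: no change
2. f -> v, k -> g, p -> b, s -> z, t -> d / V _ V: fires at position(s) 3: zodepbelimolukte
surface: zodepbelimolukte

cell KEL=un, CASE=ra, ASPECT=pa, MOD=ol:
underlying: ba-epbeli-mo-ut-ip
1. b -> p, d -> t, g -> k, v -> f, z -> s / _ #: no change
2. f -> v, k -> g, p -> b, s -> z, t -> d / V _ V: fires at position(s) 12: baepbelimoudip
surface: baepbelimoudip

cell KEL=ne, CASE=ol, ASPECT=pa, MOD=so:
underlying: zot-epbeli-mo-l-mog
1. b -> p, d -> t, g -> k, v -> f, z -> s / _ #: fires at position(s) 15: zotepbelimolmok
2. f -> v, k -> g, p -> b, s -> z, t -> d / V _ V: fires at position(s) 3: zodepbelimolmok
surface: zodepbelimolmok

cell KEL=gu, CASE=so, ASPECT=pa, MOD=so:
underlying: sa-epbeli-mo-luk-mog
1. b -> p, d -> t, g -> k, v -> f, z -> s / _ #: fires at position(s) 16: saepbelimolukmok
2. f -> v, k -> g, p -> b, s -> z, t -> d / V _ V: no change
surface: saepbelimolukmok


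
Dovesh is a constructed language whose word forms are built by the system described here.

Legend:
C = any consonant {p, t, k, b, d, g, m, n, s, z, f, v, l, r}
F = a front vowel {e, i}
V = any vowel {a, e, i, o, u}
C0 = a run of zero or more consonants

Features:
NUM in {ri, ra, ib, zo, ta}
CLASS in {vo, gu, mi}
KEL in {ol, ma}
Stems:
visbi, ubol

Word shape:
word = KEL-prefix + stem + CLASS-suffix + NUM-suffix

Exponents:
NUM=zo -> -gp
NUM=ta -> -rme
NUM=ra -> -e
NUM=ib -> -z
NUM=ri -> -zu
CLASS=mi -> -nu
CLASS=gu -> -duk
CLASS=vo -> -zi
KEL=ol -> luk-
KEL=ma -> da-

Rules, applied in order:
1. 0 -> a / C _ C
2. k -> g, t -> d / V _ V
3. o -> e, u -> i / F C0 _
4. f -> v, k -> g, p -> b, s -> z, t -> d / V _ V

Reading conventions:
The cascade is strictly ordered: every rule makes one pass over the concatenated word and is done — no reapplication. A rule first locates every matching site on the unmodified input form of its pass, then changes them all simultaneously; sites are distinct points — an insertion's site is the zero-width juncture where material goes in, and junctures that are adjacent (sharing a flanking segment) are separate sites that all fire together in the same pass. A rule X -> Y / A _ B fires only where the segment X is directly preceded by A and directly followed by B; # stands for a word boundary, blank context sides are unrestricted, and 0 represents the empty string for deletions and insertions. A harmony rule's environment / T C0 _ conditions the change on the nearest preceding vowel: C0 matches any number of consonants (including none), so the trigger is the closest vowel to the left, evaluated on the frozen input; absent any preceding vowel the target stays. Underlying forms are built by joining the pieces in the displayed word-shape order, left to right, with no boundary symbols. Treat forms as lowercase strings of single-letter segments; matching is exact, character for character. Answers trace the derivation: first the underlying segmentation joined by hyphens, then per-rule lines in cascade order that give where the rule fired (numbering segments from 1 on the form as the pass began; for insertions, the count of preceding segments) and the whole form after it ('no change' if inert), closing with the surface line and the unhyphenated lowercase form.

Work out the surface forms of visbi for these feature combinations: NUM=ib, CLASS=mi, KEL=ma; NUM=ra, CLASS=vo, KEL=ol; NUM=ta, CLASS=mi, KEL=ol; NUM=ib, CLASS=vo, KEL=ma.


cell NUM=ib, CLASS=mi, KEL=ma:
underlying: da-visbi-nu-z
1. 0 -> a / C _ C: inserts after position(s) 5: davisabinuz
2. k -> g, t -> d / V _ V: no change
3. o -> e, u -> i / F C0 _: fires at position(s) 10: davisabiniz
4. f -> v, k -> g, p -> b, s -> z, t -> d / V _ V: fires at position(s) 5: davizabiniz
surface: davizabiniz

cell NUM=ra, CLASS=vo, KEL=ol:
underlying: luk-visbi-zi-e
1. 0 -> a / C _ C: inserts after position(s) 3, 6: lukavisabizie
2. k -> g, t -> d / V _ V: fires at position(s) 3: lugavisabizie
3. o -> e, u -> i / F C0 _: no change
4. f -> v, k -> g, p -> b, s -> z, t -> d / V _ V: fires at position(s) 7: lugavizabizie
surface: lugavizabizie

cell NUM=ta, CLASS=mi, KEL=ol:
underlying: luk-visbi-nu-rme
1. 0 -> a / C _ C: inserts after position(s) 3, 6, 11: lukavisabinurame
2. k -> g, t -> d / V _ V: fires at position(s) 3: lugavisabinurame
3. o -> e, u -> i / F C0 _: fires at position(s) 12: lugavisabinirame
4. f -> v, k -> g, p -> b, s -> z, t -> d / V _ V: fires at position(s) 7: lugavizabinirame
surface: lugavizabinirame

cell NUM=ib, CLASS=vo, KEL=ma:
underlying: da-visbi-zi-z
1. 0 -> a / C _ C: inserts after position(s) 5: davisabiziz
2. k -> g, t -> d / V _ V: no change
3. o -> e, u -> i / F C0 _: no change
4. f -> v, k -> g, p -> b, s -> z, t -> d / V _ V: fires at position(s) 5: davizabiziz
surface: davizabiziz


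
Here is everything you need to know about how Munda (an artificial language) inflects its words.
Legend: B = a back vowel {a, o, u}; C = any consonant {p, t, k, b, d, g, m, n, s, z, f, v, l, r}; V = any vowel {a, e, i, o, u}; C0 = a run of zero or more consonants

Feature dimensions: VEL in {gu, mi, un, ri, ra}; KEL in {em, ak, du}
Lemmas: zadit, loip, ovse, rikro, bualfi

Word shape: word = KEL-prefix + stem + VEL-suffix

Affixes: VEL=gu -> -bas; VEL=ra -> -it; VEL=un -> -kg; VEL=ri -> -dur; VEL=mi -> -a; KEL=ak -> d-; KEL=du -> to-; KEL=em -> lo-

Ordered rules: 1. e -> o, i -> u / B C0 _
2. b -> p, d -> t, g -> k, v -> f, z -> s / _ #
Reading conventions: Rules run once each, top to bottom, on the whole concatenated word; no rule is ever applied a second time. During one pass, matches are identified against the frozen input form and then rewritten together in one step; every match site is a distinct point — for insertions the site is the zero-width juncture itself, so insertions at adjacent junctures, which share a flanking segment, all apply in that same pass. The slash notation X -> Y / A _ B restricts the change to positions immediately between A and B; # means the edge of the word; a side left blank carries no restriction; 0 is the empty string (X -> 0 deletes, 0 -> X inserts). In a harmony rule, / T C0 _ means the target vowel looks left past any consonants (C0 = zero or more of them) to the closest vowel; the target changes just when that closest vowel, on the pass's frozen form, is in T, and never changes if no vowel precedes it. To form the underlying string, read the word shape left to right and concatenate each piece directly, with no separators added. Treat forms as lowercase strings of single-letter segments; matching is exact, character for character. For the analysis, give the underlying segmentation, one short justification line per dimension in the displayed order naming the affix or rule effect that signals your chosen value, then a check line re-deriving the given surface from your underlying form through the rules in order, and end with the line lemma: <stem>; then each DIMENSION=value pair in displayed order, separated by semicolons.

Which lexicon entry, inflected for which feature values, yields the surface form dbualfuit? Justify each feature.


underlying: d-bualfi-it
VEL=ra - signalled by the affix -it
KEL=ak - signalled by the affix d-
check: dbualfiit -> dbualfuit -> dbualfuit
lemma: bualfi; VEL=ra; KEL=ak


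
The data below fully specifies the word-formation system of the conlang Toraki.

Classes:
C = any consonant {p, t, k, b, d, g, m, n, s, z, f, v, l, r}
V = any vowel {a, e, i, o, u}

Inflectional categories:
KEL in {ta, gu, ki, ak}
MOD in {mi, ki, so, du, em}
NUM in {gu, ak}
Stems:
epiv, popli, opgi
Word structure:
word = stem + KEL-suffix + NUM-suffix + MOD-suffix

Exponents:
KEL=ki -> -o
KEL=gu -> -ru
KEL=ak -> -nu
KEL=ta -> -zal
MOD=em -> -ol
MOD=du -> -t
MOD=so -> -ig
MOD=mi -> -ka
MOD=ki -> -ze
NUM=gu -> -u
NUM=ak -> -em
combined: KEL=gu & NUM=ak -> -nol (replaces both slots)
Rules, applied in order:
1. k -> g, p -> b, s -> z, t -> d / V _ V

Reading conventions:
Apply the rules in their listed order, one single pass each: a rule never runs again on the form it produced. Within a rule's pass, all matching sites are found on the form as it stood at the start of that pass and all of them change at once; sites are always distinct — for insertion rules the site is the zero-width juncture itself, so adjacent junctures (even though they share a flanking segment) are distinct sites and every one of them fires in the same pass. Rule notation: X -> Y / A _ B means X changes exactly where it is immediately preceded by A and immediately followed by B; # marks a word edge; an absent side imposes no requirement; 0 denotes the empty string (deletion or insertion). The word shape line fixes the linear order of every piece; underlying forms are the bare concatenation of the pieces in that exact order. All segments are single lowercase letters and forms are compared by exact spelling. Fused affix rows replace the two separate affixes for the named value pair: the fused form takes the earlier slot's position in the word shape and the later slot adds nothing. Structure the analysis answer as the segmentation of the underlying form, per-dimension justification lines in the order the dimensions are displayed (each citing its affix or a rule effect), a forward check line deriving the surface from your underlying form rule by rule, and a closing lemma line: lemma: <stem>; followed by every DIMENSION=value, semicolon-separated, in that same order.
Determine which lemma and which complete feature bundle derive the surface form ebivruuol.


underlying: epiv-ru-u-ol
KEL=gu - signalled by the affix -ru
MOD=em - signalled by the affix -ol
NUM=gu - signalled by the affix -u
check: epivruuol -> ebivruuol
lemma: epiv; KEL=gu; MOD=em; NUM=gu


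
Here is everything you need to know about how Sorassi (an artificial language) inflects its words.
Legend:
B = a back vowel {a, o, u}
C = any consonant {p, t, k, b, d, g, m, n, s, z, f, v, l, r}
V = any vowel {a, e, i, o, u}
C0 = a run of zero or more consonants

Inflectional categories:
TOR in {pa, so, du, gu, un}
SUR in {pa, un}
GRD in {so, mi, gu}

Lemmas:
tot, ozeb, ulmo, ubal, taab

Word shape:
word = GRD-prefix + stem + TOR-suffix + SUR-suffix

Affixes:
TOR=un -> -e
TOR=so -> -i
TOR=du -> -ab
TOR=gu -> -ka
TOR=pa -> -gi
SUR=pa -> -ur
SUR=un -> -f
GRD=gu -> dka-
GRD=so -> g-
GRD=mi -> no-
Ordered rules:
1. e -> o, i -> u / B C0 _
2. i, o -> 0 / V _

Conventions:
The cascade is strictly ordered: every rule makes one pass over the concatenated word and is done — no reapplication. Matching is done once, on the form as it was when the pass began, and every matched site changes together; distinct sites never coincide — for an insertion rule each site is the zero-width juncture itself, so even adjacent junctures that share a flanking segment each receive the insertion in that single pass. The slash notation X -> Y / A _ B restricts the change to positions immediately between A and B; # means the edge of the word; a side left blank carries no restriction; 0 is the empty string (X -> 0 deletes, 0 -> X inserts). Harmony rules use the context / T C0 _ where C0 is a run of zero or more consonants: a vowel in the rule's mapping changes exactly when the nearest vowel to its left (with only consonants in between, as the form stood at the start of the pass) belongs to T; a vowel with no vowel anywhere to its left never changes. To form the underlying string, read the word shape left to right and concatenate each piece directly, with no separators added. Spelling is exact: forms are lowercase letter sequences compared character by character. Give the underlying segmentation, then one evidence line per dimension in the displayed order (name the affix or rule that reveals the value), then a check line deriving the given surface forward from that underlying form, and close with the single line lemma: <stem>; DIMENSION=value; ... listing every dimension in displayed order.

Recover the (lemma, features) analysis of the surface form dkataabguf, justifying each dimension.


underlying: dka-taab-gi-f
TOR=pa - signalled by the affix -gi
SUR=un - signalled by the affix -f
GRD=gu - signalled by the affix dka-
check: dkataabgif -> dkataabguf -> dkataabguf
lemma: taab; TOR=pa; SUR=un; GRD=gu


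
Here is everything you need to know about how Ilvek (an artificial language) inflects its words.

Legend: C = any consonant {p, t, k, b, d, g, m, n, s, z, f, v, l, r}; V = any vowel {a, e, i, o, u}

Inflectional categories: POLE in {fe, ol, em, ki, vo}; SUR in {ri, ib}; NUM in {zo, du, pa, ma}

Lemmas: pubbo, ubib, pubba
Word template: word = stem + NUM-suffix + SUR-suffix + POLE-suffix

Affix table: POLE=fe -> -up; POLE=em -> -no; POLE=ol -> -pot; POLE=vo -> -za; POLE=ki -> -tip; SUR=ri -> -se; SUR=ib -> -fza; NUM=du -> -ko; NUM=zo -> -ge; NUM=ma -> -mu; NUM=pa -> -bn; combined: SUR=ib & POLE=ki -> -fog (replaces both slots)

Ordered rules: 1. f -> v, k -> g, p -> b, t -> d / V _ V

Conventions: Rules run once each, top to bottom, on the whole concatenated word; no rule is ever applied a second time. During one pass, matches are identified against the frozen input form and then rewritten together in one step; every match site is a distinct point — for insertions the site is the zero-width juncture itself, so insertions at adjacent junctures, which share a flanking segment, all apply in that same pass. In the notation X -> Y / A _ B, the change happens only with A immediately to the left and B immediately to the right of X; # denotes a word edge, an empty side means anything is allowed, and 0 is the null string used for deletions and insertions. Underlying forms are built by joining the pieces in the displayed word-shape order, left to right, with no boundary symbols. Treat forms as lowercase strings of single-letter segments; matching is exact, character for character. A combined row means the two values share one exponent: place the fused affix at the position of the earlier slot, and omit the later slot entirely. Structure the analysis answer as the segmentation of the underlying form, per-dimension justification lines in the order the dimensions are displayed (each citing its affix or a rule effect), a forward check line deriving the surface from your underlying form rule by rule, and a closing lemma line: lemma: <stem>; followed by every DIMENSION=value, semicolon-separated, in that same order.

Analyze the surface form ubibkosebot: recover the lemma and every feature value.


underlying: ubib-ko-se-pot
POLE=ol - signalled by the affix -pot
SUR=ri - signalled by the affix -se
NUM=du - signalled by the affix -ko
check: ubibkosepot -> ubibkosebot
lemma: ubib; POLE=ol; SUR=ri; NUM=du


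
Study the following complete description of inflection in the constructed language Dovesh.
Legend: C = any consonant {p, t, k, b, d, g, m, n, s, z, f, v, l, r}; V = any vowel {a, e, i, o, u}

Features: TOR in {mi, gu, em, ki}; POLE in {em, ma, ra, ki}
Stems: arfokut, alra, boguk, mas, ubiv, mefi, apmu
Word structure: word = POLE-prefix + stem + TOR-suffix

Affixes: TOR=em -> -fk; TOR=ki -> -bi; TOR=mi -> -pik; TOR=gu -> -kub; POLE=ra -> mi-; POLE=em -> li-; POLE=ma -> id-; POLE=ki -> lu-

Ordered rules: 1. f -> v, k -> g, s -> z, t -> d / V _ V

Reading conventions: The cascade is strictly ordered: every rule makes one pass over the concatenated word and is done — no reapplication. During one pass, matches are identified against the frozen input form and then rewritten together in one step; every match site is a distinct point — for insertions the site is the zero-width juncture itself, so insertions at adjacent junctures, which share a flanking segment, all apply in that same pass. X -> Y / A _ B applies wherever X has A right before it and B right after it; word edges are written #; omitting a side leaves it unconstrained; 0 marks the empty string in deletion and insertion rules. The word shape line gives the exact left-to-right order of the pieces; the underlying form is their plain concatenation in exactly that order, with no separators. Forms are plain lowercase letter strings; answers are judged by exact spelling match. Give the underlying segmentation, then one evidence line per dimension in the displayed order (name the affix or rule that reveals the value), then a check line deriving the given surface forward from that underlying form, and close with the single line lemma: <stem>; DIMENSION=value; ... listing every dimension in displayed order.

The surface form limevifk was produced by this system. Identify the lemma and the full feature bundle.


underlying: li-mefi-fk
TOR=em - signalled by the affix -fk
POLE=em - signalled by the affix li-
check: limefifk -> limevifk
lemma: mefi; TOR=em; POLE=em


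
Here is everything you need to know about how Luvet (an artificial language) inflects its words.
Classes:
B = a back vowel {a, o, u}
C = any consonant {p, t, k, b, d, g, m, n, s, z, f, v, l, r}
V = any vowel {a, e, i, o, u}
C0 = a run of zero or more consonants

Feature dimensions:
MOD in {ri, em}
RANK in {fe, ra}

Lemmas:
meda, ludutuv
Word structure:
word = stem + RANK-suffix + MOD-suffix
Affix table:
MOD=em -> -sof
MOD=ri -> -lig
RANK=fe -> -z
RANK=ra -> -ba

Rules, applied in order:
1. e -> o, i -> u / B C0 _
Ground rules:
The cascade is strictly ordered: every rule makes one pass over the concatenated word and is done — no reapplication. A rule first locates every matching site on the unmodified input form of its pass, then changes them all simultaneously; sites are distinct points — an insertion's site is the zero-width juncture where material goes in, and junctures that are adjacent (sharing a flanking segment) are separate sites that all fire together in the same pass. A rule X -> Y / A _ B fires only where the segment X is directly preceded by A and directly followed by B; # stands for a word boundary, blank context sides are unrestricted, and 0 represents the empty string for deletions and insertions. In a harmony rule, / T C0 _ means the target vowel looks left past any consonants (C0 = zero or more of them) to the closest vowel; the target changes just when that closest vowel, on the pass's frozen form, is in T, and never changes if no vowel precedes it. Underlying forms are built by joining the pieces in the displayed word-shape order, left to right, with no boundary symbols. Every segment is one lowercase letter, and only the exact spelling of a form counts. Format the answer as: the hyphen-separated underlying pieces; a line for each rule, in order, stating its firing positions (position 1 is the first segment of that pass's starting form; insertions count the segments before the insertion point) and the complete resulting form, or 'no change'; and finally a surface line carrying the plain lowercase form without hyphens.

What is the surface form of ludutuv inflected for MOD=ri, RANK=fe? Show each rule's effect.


underlying: ludutuv-z-lig
1. e -> o, i -> u / B C0 _: fires at position(s) 10: ludutuvzlug
surface: ludutuvzlug


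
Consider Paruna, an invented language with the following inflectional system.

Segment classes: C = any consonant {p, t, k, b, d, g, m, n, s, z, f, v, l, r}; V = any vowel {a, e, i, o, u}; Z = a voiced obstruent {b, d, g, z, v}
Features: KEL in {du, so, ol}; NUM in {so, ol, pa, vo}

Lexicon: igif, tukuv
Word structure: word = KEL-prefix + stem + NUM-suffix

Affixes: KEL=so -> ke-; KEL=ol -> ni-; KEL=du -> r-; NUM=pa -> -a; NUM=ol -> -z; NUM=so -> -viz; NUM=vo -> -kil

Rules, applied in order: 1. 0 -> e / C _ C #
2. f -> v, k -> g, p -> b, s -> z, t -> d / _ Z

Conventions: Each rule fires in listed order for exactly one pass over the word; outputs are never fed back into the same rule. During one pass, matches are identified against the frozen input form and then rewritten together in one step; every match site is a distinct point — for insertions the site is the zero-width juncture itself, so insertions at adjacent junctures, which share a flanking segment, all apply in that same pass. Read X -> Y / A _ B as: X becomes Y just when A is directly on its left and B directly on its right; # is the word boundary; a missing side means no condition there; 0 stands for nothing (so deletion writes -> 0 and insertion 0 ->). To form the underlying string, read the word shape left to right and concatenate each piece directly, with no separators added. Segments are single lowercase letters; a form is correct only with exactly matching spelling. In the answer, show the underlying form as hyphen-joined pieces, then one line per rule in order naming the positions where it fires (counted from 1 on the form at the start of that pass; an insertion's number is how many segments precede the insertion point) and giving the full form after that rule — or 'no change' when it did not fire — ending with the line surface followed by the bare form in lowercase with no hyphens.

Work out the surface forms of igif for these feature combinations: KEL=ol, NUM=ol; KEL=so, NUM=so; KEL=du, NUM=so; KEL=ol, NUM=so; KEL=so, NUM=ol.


cell KEL=ol, NUM=ol:
underlying: ni-igif-z
1. 0 -> e / C _ C #: inserts after position(s) 6: niigifez
2. f -> v, k -> g, p -> b, s -> z, t -> d / _ Z: no change
surface: niigifez

cell KEL=so, NUM=so:
underlying: ke-igif-viz
1. 0 -> e / C _ C #: no change
2. f -> v, k -> g, p -> b, s -> z, t -> d / _ Z: fires at position(s) 6: keigivviz
surface: keigivviz

cell KEL=du, NUM=so:
underlying: r-igif-viz
1. 0 -> e / C _ C #: no change
2. f -> v, k -> g, p -> b, s -> z, t -> d / _ Z: fires at position(s) 5: rigivviz
surface: rigivviz

cell KEL=ol, NUM=so:
underlying: ni-igif-viz
1. 0 -> e / C _ C #: no change
2. f -> v, k -> g, p -> b, s -> z, t -> d / _ Z: fires at position(s) 6: niigivviz
surface: niigivviz

cell KEL=so, NUM=ol:
underlying: ke-igif-z
1. 0 -> e / C _ C #: inserts after position(s) 6: keigifez
2. f -> v, k -> g, p -> b, s -> z, t -> d / _ Z: no change
surface: keigifez


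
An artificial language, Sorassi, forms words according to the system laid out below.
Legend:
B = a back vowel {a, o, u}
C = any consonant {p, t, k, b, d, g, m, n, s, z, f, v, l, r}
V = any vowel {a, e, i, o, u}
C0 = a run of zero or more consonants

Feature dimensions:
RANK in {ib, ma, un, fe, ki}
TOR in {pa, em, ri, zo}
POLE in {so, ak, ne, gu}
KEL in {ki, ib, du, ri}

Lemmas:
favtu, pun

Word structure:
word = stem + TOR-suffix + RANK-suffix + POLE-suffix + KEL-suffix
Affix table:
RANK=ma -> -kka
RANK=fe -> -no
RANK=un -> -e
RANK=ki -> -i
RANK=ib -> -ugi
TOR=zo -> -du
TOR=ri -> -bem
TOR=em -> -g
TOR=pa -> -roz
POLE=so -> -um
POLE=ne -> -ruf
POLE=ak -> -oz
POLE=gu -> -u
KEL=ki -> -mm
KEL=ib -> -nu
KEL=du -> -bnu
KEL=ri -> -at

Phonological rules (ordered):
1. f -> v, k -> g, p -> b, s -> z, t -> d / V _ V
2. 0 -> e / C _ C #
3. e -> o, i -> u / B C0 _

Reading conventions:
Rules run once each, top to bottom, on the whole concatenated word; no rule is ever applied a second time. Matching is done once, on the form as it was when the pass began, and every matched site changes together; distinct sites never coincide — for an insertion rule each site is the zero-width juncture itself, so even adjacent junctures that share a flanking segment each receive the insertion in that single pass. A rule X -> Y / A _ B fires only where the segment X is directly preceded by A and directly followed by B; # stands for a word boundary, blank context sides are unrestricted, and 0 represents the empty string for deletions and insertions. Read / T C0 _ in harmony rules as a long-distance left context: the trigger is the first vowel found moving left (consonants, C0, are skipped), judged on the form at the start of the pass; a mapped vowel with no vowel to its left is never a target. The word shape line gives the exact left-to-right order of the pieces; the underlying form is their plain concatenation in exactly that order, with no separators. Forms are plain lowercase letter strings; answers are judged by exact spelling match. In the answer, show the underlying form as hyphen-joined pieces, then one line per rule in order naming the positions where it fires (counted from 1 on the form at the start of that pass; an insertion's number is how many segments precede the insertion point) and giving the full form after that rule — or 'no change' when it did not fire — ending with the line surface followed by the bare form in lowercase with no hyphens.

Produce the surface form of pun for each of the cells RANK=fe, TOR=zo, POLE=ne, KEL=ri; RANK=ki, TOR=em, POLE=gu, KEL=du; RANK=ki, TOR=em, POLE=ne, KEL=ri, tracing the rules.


cell RANK=fe, TOR=zo, POLE=ne, KEL=ri:
underlying: pun-du-no-ruf-at
1. f -> v, k -> g, p -> b, s -> z, t -> d / V _ V: fires at position(s) 10: pundunoruvat
2. 0 -> e / C _ C #: no change
3. e -> o, i -> u / B C0 _: no change
surface: pundunoruvat

cell RANK=ki, TOR=em, POLE=gu, KEL=du:
underlying: pun-g-i-u-bnu
1. f -> v, k -> g, p -> b, s -> z, t -> d / V _ V: no change
2. 0 -> e / C _ C #: no change
3. e -> o, i -> u / B C0 _: fires at position(s) 5: punguubnu
surface: punguubnu

cell RANK=ki, TOR=em, POLE=ne, KEL=ri:
underlying: pun-g-i-ruf-at
1. f -> v, k -> g, p -> b, s -> z, t -> d / V _ V: fires at position(s) 8: pungiruvat
2. 0 -> e / C _ C #: no change
3. e -> o, i -> u / B C0 _: fires at position(s) 5: punguruvat
surface: punguruvat


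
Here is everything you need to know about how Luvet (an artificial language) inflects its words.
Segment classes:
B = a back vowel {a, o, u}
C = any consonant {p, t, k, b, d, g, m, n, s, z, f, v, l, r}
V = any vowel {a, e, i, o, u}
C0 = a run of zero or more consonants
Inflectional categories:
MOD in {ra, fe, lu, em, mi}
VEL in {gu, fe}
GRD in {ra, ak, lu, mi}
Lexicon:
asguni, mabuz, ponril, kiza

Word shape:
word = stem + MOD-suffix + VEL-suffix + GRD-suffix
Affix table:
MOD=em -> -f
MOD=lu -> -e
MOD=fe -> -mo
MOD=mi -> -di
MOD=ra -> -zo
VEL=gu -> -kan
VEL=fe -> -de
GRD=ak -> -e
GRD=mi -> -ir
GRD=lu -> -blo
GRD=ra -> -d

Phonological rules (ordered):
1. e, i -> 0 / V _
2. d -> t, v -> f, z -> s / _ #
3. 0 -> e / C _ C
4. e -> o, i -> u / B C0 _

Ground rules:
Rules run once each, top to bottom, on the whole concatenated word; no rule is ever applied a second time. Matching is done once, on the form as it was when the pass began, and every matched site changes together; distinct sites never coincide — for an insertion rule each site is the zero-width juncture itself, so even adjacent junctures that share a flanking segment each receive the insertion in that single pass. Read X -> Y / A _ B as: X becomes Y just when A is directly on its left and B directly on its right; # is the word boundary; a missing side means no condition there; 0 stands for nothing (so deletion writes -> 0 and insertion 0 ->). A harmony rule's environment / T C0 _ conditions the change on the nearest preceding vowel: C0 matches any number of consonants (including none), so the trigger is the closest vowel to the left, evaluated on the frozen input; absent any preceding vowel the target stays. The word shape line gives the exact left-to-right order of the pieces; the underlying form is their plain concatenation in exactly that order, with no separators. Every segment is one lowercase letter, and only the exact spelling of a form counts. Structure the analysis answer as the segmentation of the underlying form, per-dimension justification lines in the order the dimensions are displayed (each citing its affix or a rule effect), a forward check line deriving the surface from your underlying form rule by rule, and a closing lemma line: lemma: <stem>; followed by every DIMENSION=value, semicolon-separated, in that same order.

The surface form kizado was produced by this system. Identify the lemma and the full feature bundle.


underlying: kiza-e-de-e
MOD=lu - signalled by the affix -e
VEL=fe - signalled by the affix -de
GRD=ak - signalled by the affix -e
check: kizaedee -> kizade -> kizade -> kizade -> kizado
lemma: kiza; MOD=lu; VEL=fe; GRD=ak


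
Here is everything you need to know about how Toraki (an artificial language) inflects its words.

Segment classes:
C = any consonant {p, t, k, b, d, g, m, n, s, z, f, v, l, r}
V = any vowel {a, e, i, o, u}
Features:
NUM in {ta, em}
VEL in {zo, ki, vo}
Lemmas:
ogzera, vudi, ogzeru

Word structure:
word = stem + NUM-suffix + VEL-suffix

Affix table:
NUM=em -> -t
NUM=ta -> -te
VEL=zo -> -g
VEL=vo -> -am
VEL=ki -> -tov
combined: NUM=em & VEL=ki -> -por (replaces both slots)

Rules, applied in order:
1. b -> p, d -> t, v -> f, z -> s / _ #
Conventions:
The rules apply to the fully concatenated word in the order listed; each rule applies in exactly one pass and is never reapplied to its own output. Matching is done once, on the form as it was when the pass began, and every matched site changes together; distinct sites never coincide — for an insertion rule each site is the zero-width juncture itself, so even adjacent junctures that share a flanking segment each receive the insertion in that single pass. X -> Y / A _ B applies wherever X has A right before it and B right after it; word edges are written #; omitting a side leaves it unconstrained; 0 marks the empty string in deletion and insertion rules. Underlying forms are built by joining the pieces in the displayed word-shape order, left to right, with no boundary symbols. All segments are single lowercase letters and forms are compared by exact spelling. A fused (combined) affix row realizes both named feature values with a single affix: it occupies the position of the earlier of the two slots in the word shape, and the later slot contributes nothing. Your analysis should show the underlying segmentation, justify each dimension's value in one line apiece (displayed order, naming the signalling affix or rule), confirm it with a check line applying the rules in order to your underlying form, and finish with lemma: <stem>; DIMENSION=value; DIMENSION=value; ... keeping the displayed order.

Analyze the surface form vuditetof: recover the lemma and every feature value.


underlying: vudi-te-tov
NUM=ta - signalled by the affix -te
VEL=ki - signalled by the affix -tov
check: vuditetov -> vuditetof
lemma: vudi; NUM=ta; VEL=ki


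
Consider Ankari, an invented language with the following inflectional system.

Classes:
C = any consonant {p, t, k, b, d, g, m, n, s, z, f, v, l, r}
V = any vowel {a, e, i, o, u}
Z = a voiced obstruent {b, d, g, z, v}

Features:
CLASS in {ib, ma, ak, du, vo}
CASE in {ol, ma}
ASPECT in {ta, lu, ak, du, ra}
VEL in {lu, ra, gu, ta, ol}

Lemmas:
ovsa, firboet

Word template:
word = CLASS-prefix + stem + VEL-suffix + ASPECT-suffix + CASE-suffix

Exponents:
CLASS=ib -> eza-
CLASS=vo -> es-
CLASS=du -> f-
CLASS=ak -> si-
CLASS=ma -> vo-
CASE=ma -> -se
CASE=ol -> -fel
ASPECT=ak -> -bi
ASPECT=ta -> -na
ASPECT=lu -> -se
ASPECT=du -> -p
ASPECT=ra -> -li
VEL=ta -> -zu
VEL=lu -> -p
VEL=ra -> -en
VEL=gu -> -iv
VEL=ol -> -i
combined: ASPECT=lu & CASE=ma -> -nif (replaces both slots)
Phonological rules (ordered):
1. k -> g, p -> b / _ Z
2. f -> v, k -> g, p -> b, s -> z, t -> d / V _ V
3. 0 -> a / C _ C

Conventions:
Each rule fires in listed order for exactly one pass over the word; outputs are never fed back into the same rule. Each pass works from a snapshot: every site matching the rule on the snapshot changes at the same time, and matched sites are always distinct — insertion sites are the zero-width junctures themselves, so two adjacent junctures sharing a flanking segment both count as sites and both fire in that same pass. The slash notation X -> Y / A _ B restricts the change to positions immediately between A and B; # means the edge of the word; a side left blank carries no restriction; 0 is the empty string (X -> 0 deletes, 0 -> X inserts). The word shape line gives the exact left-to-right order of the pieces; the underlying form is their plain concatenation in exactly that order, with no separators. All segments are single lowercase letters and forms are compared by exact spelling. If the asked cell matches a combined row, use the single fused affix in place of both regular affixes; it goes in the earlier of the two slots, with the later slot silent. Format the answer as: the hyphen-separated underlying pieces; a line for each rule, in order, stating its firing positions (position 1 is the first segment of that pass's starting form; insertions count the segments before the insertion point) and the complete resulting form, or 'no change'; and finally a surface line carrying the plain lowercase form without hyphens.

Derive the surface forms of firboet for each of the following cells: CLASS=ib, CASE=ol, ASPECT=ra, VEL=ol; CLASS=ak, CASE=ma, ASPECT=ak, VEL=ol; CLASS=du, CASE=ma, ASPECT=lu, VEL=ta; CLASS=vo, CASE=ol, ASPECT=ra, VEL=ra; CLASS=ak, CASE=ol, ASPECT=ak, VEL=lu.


cell CLASS=ib, CASE=ol, ASPECT=ra, VEL=ol:
underlying: eza-firboet-i-li-fel
1. k -> g, p -> b / _ Z: no change
2. f -> v, k -> g, p -> b, s -> z, t -> d / V _ V: fires at position(s) 4, 10, 14: ezavirboedilivel
3. 0 -> a / C _ C: inserts after position(s) 6: ezaviraboedilivel
surface: ezaviraboedilivel

cell CLASS=ak, CASE=ma, ASPECT=ak, VEL=ol:
underlying: si-firboet-i-bi-se
1. k -> g, p -> b / _ Z: no change
2. f -> v, k -> g, p -> b, s -> z, t -> d / V _ V: fires at position(s) 3, 9, 13: sivirboedibize
3. 0 -> a / C _ C: inserts after position(s) 5: siviraboedibize
surface: siviraboedibize

cell CLASS=du, CASE=ma, ASPECT=lu, VEL=ta:
underlying: f-firboet-zu-nif
1. k -> g, p -> b / _ Z: no change
2. f -> v, k -> g, p -> b, s -> z, t -> d / V _ V: no change
3. 0 -> a / C _ C: inserts after position(s) 1, 4, 8: fafiraboetazunif
surface: fafiraboetazunif

cell CLASS=vo, CASE=ol, ASPECT=ra, VEL=ra:
underlying: es-firboet-en-li-fel
1. k -> g, p -> b / _ Z: no change
2. f -> v, k -> g, p -> b, s -> z, t -> d / V _ V: fires at position(s) 9, 14: esfirboedenlivel
3. 0 -> a / C _ C: inserts after position(s) 2, 5, 11: esafiraboedenalivel
surface: esafiraboedenalivel

cell CLASS=ak, CASE=ol, ASPECT=ak, VEL=lu:
underlying: si-firboet-p-bi-fel
1. k -> g, p -> b / _ Z: fires at position(s) 10: sifirboetbbifel
2. f -> v, k -> g, p -> b, s -> z, t -> d / V _ V: fires at position(s) 3, 13: sivirboetbbivel
3. 0 -> a / C _ C: inserts after position(s) 5, 9, 10: siviraboetababivel
surface: siviraboetababivel
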